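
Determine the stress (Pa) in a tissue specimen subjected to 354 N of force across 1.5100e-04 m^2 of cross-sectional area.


stress = F / A
stress = 354 / 1.5100e-04
stress = 2.3444e+06


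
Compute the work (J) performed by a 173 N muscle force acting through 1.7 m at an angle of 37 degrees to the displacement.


W = F * d * cos(theta)
theta = 37 deg = 0.6458 rad
cos(theta) = 0.7986
W = 173 * 1.7 * 0.7986
W = 234.8787


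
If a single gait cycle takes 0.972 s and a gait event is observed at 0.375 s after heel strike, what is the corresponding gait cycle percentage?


pct = (event_time / cycle_time) * 100
pct = (0.375 / 0.972) * 100
ratio = 0.3858
pct = 38.5802


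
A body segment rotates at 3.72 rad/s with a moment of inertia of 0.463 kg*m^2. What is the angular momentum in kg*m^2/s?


L = I * omega
L = 0.463 * 3.72
L = 1.7224


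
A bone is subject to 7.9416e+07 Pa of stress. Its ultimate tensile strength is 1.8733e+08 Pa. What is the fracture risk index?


FRI = applied / ultimate
FRI = 7.9416e+07 / 1.8733e+08
FRI = 0.4239


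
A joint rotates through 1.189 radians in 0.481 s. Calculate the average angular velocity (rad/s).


omega = delta_theta / delta_t
omega = 1.189 / 0.481
omega = 2.4719


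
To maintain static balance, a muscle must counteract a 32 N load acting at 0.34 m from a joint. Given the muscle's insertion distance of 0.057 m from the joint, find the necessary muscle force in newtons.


F_muscle = W * d_load / d_muscle
F_muscle = 32 * 0.34 / 0.057
Numerator = 10.8800
F_muscle = 190.8772


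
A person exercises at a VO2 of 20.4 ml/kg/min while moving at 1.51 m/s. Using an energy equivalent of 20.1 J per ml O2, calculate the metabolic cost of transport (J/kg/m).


Power per kg = VO2 * 20.1 / 60
Power per kg = 20.4 * 20.1 / 60 = 6.8340 W/kg
Cost = power_per_kg / speed
Cost = 6.8340 / 1.51
Cost = 4.5258


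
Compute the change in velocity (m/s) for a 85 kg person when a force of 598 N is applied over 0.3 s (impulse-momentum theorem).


J = F * dt = 598 * 0.3 = 179.4000 N*s
delta_v = J / m
delta_v = 179.4000 / 85
delta_v = 2.1106


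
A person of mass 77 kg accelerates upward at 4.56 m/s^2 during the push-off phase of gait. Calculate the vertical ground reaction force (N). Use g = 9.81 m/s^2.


GRF = m * (g + a)
GRF = 77 * (9.81 + 4.56)
GRF = 77 * 14.3700
GRF = 1106.4900


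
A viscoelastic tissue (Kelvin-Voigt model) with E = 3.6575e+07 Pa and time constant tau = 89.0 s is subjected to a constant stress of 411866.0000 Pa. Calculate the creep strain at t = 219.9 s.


epsilon(t) = (sigma/E) * (1 - exp(-t/tau))
sigma/E = 411866.0000 / 3.6575e+07 = 0.0113
exp(-t/tau) = exp(-219.9 / 89.0) = 0.0845
epsilon = 0.0113 * (1 - 0.0845)
epsilon = 0.0103


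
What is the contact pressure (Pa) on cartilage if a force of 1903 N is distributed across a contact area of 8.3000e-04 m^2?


P = F / A
P = 1903 / 8.3000e-04
P = 2.2928e+06


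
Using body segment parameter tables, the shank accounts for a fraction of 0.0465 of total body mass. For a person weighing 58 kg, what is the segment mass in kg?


m_segment = body_mass * fraction
m_segment = 58 * 0.0465
m_segment = 2.6970


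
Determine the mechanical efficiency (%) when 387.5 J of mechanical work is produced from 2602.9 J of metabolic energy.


eta = (W_mech / E_meta) * 100
eta = (387.5 / 2602.9) * 100
ratio = 0.1489
eta = 14.8872


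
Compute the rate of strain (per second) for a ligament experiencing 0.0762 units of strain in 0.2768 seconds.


strain_rate = delta_strain / delta_t
strain_rate = 0.0762 / 0.2768
strain_rate = 0.2753


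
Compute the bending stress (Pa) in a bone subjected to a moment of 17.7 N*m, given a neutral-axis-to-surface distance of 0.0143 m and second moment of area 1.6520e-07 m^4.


sigma = M * c / I
sigma = 17.7 * 0.0143 / 1.6520e-07
M * c = 0.2531
sigma = 1.5321e+06


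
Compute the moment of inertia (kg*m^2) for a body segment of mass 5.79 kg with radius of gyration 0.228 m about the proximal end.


I = m * k^2
I = 5.79 * 0.228^2
k^2 = 0.0520
I = 0.3010


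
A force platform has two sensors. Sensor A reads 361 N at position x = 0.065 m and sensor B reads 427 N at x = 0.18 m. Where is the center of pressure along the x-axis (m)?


COP_x = (F1*x1 + F2*x2) / (F1 + F2)
COP_x = (361*0.065 + 427*0.18) / (361 + 427)
Numerator = 100.3250
Denominator = 788
COP_x = 0.1273


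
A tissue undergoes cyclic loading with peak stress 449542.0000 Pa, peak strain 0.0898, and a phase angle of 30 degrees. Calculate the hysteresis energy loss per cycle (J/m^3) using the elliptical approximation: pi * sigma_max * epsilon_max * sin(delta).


E_loss = pi * sigma_max * epsilon_max * sin(delta)
delta = 30 deg = 0.5236 rad
sin(delta) = 0.5000
E_loss = pi * 449542.0000 * 0.0898 * 0.5000
E_loss = 63411.2752


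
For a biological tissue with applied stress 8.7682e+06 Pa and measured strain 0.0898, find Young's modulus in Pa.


E = stress / strain
E = 8.7682e+06 / 0.0898
E = 9.7641e+07


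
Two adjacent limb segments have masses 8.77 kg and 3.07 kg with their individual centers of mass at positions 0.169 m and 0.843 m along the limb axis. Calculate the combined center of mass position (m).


COM = (m1*x1 + m2*x2) / (m1 + m2)
COM = (8.77*0.169 + 3.07*0.843) / (8.77 + 3.07)
Numerator = 4.0701
Denominator = 11.8400
COM = 0.3438


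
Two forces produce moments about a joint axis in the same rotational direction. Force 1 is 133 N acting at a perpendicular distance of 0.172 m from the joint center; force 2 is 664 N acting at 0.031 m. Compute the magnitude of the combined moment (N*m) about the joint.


M = F1 * d1 + F2 * d2
M = 133 * 0.172 + 664 * 0.031
M = 22.8760 + 20.5840
M = 43.4600


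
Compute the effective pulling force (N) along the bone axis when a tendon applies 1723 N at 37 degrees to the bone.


F_eff = F_tendon * cos(theta)
theta = 37 deg = 0.6458 rad
cos(theta) = 0.7986
F_eff = 1723 * 0.7986
F_eff = 1376.0490


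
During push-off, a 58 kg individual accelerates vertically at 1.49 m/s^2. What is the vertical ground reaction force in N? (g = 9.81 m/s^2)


GRF = m * (g + a)
GRF = 58 * (9.81 + 1.49)
GRF = 58 * 11.3000
GRF = 655.4000


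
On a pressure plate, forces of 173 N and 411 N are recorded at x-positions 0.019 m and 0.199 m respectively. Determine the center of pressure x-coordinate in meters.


COP_x = (F1*x1 + F2*x2) / (F1 + F2)
COP_x = (173*0.019 + 411*0.199) / (173 + 411)
Numerator = 85.0760
Denominator = 584
COP_x = 0.1457


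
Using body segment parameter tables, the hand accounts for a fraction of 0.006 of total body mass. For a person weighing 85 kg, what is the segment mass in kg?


m_segment = body_mass * fraction
m_segment = 85 * 0.006
m_segment = 0.5100


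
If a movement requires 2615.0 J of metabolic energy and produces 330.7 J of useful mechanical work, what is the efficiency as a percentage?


eta = (W_mech / E_meta) * 100
eta = (330.7 / 2615.0) * 100
ratio = 0.1265
eta = 12.6463


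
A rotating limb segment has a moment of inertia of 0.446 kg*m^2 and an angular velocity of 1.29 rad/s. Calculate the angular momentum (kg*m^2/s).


L = I * omega
L = 0.446 * 1.29
L = 0.5753


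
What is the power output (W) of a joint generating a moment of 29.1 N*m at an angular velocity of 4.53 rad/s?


P = M * omega
P = 29.1 * 4.53
P = 131.8230


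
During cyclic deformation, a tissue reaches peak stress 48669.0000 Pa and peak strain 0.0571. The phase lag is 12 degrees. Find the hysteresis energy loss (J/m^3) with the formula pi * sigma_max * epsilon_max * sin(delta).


E_loss = pi * sigma_max * epsilon_max * sin(delta)
delta = 12 deg = 0.2094 rad
sin(delta) = 0.2079
E_loss = pi * 48669.0000 * 0.0571 * 0.2079
E_loss = 1815.1700


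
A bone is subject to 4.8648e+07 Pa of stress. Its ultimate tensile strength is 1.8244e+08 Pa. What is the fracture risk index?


FRI = applied / ultimate
FRI = 4.8648e+07 / 1.8244e+08
FRI = 0.2667


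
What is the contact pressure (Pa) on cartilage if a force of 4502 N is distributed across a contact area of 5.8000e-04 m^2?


P = F / A
P = 4502 / 5.8000e-04
P = 7.7621e+06


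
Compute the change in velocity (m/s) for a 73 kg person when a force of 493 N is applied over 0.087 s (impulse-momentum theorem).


J = F * dt = 493 * 0.087 = 42.8910 N*s
delta_v = J / m
delta_v = 42.8910 / 73
delta_v = 0.5875


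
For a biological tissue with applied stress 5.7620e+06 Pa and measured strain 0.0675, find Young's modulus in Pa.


E = stress / strain
E = 5.7620e+06 / 0.0675
E = 8.5363e+07


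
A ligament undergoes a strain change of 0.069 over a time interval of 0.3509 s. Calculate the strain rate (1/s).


strain_rate = delta_strain / delta_t
strain_rate = 0.069 / 0.3509
strain_rate = 0.1966


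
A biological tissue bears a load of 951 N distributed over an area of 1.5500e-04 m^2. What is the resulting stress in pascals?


stress = F / A
stress = 951 / 1.5500e-04
stress = 6.1355e+06


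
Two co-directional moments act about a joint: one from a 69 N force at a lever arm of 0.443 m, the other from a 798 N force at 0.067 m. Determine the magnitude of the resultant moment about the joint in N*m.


M = F1 * d1 + F2 * d2
M = 69 * 0.443 + 798 * 0.067
M = 30.5670 + 53.4660
M = 84.0330


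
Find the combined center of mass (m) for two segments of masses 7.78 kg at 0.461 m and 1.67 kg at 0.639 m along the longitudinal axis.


COM = (m1*x1 + m2*x2) / (m1 + m2)
COM = (7.78*0.461 + 1.67*0.639) / (7.78 + 1.67)
Numerator = 4.6537
Denominator = 9.4500
COM = 0.4925


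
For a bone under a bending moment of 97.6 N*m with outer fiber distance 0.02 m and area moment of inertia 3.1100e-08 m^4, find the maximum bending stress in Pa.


sigma = M * c / I
sigma = 97.6 * 0.02 / 3.1100e-08
M * c = 1.9520
sigma = 6.2765e+07


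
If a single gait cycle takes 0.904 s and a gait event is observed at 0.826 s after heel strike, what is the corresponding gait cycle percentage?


pct = (event_time / cycle_time) * 100
pct = (0.826 / 0.904) * 100
ratio = 0.9137
pct = 91.3717


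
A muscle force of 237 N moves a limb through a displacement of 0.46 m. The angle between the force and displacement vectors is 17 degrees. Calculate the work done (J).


W = F * d * cos(theta)
theta = 17 deg = 0.2967 rad
cos(theta) = 0.9563
W = 237 * 0.46 * 0.9563
W = 104.2563


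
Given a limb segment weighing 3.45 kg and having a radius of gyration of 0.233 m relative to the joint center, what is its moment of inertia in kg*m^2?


I = m * k^2
I = 3.45 * 0.233^2
k^2 = 0.0543
I = 0.1873


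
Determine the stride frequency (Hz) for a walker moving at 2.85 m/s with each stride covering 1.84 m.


f = v / stride_length
f = 2.85 / 1.84
f = 1.5489


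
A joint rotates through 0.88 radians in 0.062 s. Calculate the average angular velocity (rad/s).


omega = delta_theta / delta_t
omega = 0.88 / 0.062
omega = 14.1935


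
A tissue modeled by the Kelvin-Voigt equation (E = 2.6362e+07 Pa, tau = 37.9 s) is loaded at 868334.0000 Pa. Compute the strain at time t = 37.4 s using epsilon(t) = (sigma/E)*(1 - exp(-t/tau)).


epsilon(t) = (sigma/E) * (1 - exp(-t/tau))
sigma/E = 868334.0000 / 2.6362e+07 = 0.0329
exp(-t/tau) = exp(-37.4 / 37.9) = 0.3728
epsilon = 0.0329 * (1 - 0.3728)
epsilon = 0.0207


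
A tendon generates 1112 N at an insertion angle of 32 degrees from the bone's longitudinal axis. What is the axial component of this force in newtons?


F_eff = F_tendon * cos(theta)
theta = 32 deg = 0.5585 rad
cos(theta) = 0.8480
F_eff = 1112 * 0.8480
F_eff = 943.0295


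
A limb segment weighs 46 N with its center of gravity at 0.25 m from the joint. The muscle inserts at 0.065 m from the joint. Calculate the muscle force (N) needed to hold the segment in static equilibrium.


F_muscle = W * d_load / d_muscle
F_muscle = 46 * 0.25 / 0.065
Numerator = 11.5000
F_muscle = 176.9231


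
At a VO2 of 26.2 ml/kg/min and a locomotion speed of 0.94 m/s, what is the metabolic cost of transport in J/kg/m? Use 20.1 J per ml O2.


Power per kg = VO2 * 20.1 / 60
Power per kg = 26.2 * 20.1 / 60 = 8.7770 W/kg
Cost = power_per_kg / speed
Cost = 8.7770 / 0.94
Cost = 9.3372


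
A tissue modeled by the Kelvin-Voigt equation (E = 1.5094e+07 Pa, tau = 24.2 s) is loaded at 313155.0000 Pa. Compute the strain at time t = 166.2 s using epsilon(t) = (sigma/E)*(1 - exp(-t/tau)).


epsilon(t) = (sigma/E) * (1 - exp(-t/tau))
sigma/E = 313155.0000 / 1.5094e+07 = 0.0207
exp(-t/tau) = exp(-166.2 / 24.2) = 0.0010
epsilon = 0.0207 * (1 - 0.0010)
epsilon = 0.0207


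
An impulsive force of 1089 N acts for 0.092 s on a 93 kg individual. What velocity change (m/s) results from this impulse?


J = F * dt = 1089 * 0.092 = 100.1880 N*s
delta_v = J / m
delta_v = 100.1880 / 93
delta_v = 1.0773


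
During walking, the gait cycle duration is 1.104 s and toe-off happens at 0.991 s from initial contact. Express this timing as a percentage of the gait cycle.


pct = (event_time / cycle_time) * 100
pct = (0.991 / 1.104) * 100
ratio = 0.8976
pct = 89.7645


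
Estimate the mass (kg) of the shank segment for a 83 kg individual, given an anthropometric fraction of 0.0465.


m_segment = body_mass * fraction
m_segment = 83 * 0.0465
m_segment = 3.8595


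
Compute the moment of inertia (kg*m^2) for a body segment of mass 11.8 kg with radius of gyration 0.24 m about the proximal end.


I = m * k^2
I = 11.8 * 0.24^2
k^2 = 0.0576
I = 0.6797


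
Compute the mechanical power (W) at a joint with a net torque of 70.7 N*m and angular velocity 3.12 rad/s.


P = M * omega
P = 70.7 * 3.12
P = 220.5840


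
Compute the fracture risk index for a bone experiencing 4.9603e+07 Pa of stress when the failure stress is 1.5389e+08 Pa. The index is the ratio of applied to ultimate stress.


FRI = applied / ultimate
FRI = 4.9603e+07 / 1.5389e+08
FRI = 0.3223


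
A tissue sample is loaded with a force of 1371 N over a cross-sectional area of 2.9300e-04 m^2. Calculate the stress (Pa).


stress = F / A
stress = 1371 / 2.9300e-04
stress = 4.6792e+06


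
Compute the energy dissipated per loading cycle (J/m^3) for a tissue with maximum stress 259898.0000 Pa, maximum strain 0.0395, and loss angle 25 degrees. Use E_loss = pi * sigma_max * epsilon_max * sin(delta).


E_loss = pi * sigma_max * epsilon_max * sin(delta)
delta = 25 deg = 0.4363 rad
sin(delta) = 0.4226
E_loss = pi * 259898.0000 * 0.0395 * 0.4226
E_loss = 13630.0725


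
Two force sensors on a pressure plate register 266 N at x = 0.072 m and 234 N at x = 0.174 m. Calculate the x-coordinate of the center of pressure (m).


COP_x = (F1*x1 + F2*x2) / (F1 + F2)
COP_x = (266*0.072 + 234*0.174) / (266 + 234)
Numerator = 59.8680
Denominator = 500
COP_x = 0.1197


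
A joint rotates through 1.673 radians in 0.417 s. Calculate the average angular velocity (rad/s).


omega = delta_theta / delta_t
omega = 1.673 / 0.417
omega = 4.0120


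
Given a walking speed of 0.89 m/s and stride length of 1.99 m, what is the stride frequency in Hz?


f = v / stride_length
f = 0.89 / 1.99
f = 0.4472


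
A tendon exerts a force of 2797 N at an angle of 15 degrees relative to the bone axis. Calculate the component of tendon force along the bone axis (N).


F_eff = F_tendon * cos(theta)
theta = 15 deg = 0.2618 rad
cos(theta) = 0.9659
F_eff = 2797 * 0.9659
F_eff = 2701.6945


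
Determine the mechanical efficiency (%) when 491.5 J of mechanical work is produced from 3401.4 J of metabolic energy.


eta = (W_mech / E_meta) * 100
eta = (491.5 / 3401.4) * 100
ratio = 0.1445
eta = 14.4499


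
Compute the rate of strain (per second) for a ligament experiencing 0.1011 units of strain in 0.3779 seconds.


strain_rate = delta_strain / delta_t
strain_rate = 0.1011 / 0.3779
strain_rate = 0.2675


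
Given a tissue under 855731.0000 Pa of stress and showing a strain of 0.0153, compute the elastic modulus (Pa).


E = stress / strain
E = 855731.0000 / 0.0153
E = 5.5930e+07


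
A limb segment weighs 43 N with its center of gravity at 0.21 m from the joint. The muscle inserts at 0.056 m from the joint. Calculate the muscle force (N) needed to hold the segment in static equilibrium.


F_muscle = W * d_load / d_muscle
F_muscle = 43 * 0.21 / 0.056
Numerator = 9.0300
F_muscle = 161.2500


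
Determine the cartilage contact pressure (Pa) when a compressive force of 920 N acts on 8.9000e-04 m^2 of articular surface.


P = F / A
P = 920 / 8.9000e-04
P = 1.0337e+06


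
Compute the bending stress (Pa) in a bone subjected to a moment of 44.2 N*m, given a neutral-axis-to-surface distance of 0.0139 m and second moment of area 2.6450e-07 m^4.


sigma = M * c / I
sigma = 44.2 * 0.0139 / 2.6450e-07
M * c = 0.6144
sigma = 2.3228e+06


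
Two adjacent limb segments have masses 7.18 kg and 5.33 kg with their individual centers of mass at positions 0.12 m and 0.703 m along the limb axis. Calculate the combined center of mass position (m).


COM = (m1*x1 + m2*x2) / (m1 + m2)
COM = (7.18*0.12 + 5.33*0.703) / (7.18 + 5.33)
Numerator = 4.6086
Denominator = 12.5100
COM = 0.3684


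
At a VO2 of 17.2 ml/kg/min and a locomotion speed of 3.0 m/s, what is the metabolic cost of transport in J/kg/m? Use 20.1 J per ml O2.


Power per kg = VO2 * 20.1 / 60
Power per kg = 17.2 * 20.1 / 60 = 5.7620 W/kg
Cost = power_per_kg / speed
Cost = 5.7620 / 3.0
Cost = 1.9207


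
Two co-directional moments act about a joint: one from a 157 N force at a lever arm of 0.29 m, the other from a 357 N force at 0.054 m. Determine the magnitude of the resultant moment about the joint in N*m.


M = F1 * d1 + F2 * d2
M = 157 * 0.29 + 357 * 0.054
M = 45.5300 + 19.2780
M = 64.8080


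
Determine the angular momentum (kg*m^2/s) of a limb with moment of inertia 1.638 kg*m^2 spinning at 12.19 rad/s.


L = I * omega
L = 1.638 * 12.19
L = 19.9672


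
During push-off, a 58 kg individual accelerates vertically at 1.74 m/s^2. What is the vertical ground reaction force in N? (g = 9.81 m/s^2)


GRF = m * (g + a)
GRF = 58 * (9.81 + 1.74)
GRF = 58 * 11.5500
GRF = 669.9000


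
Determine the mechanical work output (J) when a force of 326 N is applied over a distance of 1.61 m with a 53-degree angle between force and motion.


W = F * d * cos(theta)
theta = 53 deg = 0.9250 rad
cos(theta) = 0.6018
W = 326 * 1.61 * 0.6018
W = 315.8686


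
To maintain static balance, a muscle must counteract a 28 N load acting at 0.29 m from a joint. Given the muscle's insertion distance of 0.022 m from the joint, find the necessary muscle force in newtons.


F_muscle = W * d_load / d_muscle
F_muscle = 28 * 0.29 / 0.022
Numerator = 8.1200
F_muscle = 369.0909


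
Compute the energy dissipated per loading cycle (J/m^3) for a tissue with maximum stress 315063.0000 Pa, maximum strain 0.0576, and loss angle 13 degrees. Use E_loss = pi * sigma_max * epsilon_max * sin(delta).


E_loss = pi * sigma_max * epsilon_max * sin(delta)
delta = 13 deg = 0.2269 rad
sin(delta) = 0.2250
E_loss = pi * 315063.0000 * 0.0576 * 0.2250
E_loss = 12825.0124


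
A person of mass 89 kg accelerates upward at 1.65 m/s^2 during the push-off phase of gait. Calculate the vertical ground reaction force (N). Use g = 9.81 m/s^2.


GRF = m * (g + a)
GRF = 89 * (9.81 + 1.65)
GRF = 89 * 11.4600
GRF = 1019.9400


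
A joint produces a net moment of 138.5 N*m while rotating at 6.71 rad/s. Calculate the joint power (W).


P = M * omega
P = 138.5 * 6.71
P = 929.3350


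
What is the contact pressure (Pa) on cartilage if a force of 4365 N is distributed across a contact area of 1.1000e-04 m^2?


P = F / A
P = 4365 / 1.1000e-04
P = 3.9682e+07


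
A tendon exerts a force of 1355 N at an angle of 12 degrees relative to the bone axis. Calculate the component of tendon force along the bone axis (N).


F_eff = F_tendon * cos(theta)
theta = 12 deg = 0.2094 rad
cos(theta) = 0.9781
F_eff = 1355 * 0.9781
F_eff = 1325.3900


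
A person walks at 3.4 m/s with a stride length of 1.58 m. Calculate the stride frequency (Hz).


f = v / stride_length
f = 3.4 / 1.58
f = 2.1519


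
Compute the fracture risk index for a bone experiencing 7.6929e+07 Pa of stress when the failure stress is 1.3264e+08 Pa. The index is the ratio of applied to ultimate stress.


FRI = applied / ultimate
FRI = 7.6929e+07 / 1.3264e+08
FRI = 0.5800


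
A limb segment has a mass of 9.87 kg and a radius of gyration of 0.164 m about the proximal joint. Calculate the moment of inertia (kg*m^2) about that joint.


I = m * k^2
I = 9.87 * 0.164^2
k^2 = 0.0269
I = 0.2655


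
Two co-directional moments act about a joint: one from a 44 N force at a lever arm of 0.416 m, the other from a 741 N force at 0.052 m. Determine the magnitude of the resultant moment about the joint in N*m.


M = F1 * d1 + F2 * d2
M = 44 * 0.416 + 741 * 0.052
M = 18.3040 + 38.5320
M = 56.8360


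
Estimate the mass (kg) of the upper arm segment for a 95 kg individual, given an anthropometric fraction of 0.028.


m_segment = body_mass * fraction
m_segment = 95 * 0.028
m_segment = 2.6600


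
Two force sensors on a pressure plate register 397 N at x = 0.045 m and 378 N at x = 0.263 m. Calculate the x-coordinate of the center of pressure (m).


COP_x = (F1*x1 + F2*x2) / (F1 + F2)
COP_x = (397*0.045 + 378*0.263) / (397 + 378)
Numerator = 117.2790
Denominator = 775
COP_x = 0.1513


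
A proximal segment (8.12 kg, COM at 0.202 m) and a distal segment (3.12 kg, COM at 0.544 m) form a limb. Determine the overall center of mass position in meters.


COM = (m1*x1 + m2*x2) / (m1 + m2)
COM = (8.12*0.202 + 3.12*0.544) / (8.12 + 3.12)
Numerator = 3.3375
Denominator = 11.2400
COM = 0.2969


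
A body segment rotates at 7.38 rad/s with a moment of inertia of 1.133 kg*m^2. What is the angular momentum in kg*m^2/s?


L = I * omega
L = 1.133 * 7.38
L = 8.3615


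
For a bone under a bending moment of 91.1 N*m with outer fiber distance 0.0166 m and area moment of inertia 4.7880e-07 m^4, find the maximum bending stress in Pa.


sigma = M * c / I
sigma = 91.1 * 0.0166 / 4.7880e-07
M * c = 1.5123
sigma = 3.1584e+06


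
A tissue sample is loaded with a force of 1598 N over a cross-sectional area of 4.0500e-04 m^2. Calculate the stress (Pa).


stress = F / A
stress = 1598 / 4.0500e-04
stress = 3.9457e+06


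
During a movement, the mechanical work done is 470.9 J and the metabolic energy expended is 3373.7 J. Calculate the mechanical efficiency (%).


eta = (W_mech / E_meta) * 100
eta = (470.9 / 3373.7) * 100
ratio = 0.1396
eta = 13.9580


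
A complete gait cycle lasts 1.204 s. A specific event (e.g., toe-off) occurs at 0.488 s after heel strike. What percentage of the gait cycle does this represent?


pct = (event_time / cycle_time) * 100
pct = (0.488 / 1.204) * 100
ratio = 0.4053
pct = 40.5316


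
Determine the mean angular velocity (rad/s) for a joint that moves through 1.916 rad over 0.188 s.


omega = delta_theta / delta_t
omega = 1.916 / 0.188
omega = 10.1915


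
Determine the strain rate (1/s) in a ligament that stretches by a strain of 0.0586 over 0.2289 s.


strain_rate = delta_strain / delta_t
strain_rate = 0.0586 / 0.2289
strain_rate = 0.2560


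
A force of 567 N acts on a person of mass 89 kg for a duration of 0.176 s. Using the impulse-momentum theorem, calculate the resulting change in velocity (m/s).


J = F * dt = 567 * 0.176 = 99.7920 N*s
delta_v = J / m
delta_v = 99.7920 / 89
delta_v = 1.1213


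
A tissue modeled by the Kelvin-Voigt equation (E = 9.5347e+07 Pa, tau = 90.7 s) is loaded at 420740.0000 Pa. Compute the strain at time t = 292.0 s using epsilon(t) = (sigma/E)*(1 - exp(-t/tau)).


epsilon(t) = (sigma/E) * (1 - exp(-t/tau))
sigma/E = 420740.0000 / 9.5347e+07 = 0.0044
exp(-t/tau) = exp(-292.0 / 90.7) = 0.0400
epsilon = 0.0044 * (1 - 0.0400)
epsilon = 0.0042


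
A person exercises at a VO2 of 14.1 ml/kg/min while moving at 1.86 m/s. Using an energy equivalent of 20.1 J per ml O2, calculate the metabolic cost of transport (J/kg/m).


Power per kg = VO2 * 20.1 / 60
Power per kg = 14.1 * 20.1 / 60 = 4.7235 W/kg
Cost = power_per_kg / speed
Cost = 4.7235 / 1.86
Cost = 2.5395


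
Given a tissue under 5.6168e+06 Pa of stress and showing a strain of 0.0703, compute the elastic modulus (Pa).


E = stress / strain
E = 5.6168e+06 / 0.0703
E = 7.9898e+07


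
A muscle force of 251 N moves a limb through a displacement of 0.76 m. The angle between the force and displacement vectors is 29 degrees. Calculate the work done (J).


W = F * d * cos(theta)
theta = 29 deg = 0.5061 rad
cos(theta) = 0.8746
W = 251 * 0.76 * 0.8746
W = 166.8425


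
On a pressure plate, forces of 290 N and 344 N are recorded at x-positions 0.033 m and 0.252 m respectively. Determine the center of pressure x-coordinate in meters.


COP_x = (F1*x1 + F2*x2) / (F1 + F2)
COP_x = (290*0.033 + 344*0.252) / (290 + 344)
Numerator = 96.2580
Denominator = 634
COP_x = 0.1518


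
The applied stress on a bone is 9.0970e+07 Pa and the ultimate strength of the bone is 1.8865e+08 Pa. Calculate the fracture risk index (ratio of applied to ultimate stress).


FRI = applied / ultimate
FRI = 9.0970e+07 / 1.8865e+08
FRI = 0.4822


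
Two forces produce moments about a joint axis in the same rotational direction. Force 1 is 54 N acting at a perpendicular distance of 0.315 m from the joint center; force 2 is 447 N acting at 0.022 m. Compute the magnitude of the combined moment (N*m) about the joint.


M = F1 * d1 + F2 * d2
M = 54 * 0.315 + 447 * 0.022
M = 17.0100 + 9.8340
M = 26.8440


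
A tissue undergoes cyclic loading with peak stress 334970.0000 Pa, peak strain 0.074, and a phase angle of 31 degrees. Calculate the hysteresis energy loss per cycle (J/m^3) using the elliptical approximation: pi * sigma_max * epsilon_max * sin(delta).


E_loss = pi * sigma_max * epsilon_max * sin(delta)
delta = 31 deg = 0.5411 rad
sin(delta) = 0.5150
E_loss = pi * 334970.0000 * 0.074 * 0.5150
E_loss = 40107.6154


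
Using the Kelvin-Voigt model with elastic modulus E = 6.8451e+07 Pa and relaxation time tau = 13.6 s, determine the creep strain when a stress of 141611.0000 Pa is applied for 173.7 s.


epsilon(t) = (sigma/E) * (1 - exp(-t/tau))
sigma/E = 141611.0000 / 6.8451e+07 = 0.0021
exp(-t/tau) = exp(-173.7 / 13.6) = 2.8390e-06
epsilon = 0.0021 * (1 - 2.8390e-06)
epsilon = 0.0021


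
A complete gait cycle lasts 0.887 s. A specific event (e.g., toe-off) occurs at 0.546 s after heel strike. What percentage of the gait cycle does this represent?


pct = (event_time / cycle_time) * 100
pct = (0.546 / 0.887) * 100
ratio = 0.6156
pct = 61.5558


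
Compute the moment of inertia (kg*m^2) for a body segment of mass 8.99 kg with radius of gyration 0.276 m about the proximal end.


I = m * k^2
I = 8.99 * 0.276^2
k^2 = 0.0762
I = 0.6848


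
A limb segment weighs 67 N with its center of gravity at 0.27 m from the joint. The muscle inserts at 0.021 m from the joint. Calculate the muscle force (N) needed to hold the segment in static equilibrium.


F_muscle = W * d_load / d_muscle
F_muscle = 67 * 0.27 / 0.021
Numerator = 18.0900
F_muscle = 861.4286


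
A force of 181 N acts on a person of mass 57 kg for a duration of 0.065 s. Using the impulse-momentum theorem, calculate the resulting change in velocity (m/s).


J = F * dt = 181 * 0.065 = 11.7650 N*s
delta_v = J / m
delta_v = 11.7650 / 57
delta_v = 0.2064


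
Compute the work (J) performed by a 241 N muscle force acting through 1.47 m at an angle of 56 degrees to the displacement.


W = F * d * cos(theta)
theta = 56 deg = 0.9774 rad
cos(theta) = 0.5592
W = 241 * 1.47 * 0.5592
W = 198.1053


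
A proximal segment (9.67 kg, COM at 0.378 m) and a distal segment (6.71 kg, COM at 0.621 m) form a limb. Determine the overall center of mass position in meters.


COM = (m1*x1 + m2*x2) / (m1 + m2)
COM = (9.67*0.378 + 6.71*0.621) / (9.67 + 6.71)
Numerator = 7.8222
Denominator = 16.3800
COM = 0.4775


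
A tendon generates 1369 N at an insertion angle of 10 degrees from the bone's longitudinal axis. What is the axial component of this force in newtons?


F_eff = F_tendon * cos(theta)
theta = 10 deg = 0.1745 rad
cos(theta) = 0.9848
F_eff = 1369 * 0.9848
F_eff = 1348.2018


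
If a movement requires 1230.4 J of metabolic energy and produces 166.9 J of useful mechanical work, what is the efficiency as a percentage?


eta = (W_mech / E_meta) * 100
eta = (166.9 / 1230.4) * 100
ratio = 0.1356
eta = 13.5647


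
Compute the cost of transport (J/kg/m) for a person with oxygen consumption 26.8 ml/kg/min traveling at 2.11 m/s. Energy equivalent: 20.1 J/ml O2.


Power per kg = VO2 * 20.1 / 60
Power per kg = 26.8 * 20.1 / 60 = 8.9780 W/kg
Cost = power_per_kg / speed
Cost = 8.9780 / 2.11
Cost = 4.2550


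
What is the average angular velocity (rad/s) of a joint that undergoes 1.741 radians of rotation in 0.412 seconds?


omega = delta_theta / delta_t
omega = 1.741 / 0.412
omega = 4.2257


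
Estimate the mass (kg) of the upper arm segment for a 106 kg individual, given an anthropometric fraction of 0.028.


m_segment = body_mass * fraction
m_segment = 106 * 0.028
m_segment = 2.9680


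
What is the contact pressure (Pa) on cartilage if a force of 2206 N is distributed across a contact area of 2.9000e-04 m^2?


P = F / A
P = 2206 / 2.9000e-04
P = 7.6069e+06


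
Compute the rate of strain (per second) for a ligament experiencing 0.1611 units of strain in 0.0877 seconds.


strain_rate = delta_strain / delta_t
strain_rate = 0.1611 / 0.0877
strain_rate = 1.8369


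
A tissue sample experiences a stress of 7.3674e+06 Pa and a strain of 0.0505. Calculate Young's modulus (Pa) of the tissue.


E = stress / strain
E = 7.3674e+06 / 0.0505
E = 1.4589e+08


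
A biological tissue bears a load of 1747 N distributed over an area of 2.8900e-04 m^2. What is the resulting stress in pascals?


stress = F / A
stress = 1747 / 2.8900e-04
stress = 6.0450e+06


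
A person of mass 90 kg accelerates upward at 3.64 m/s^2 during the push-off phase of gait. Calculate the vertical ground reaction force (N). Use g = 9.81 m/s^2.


GRF = m * (g + a)
GRF = 90 * (9.81 + 3.64)
GRF = 90 * 13.4500
GRF = 1210.5000


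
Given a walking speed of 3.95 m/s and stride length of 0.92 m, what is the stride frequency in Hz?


f = v / stride_length
f = 3.95 / 0.92
f = 4.2935


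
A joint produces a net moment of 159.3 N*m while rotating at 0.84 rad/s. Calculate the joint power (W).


P = M * omega
P = 159.3 * 0.84
P = 133.8120


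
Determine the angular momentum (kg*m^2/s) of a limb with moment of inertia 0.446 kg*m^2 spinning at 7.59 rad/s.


L = I * omega
L = 0.446 * 7.59
L = 3.3851


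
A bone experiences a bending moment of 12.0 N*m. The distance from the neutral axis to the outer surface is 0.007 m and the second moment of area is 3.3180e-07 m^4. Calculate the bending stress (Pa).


sigma = M * c / I
sigma = 12.0 * 0.007 / 3.3180e-07
M * c = 0.0840
sigma = 253164.5570


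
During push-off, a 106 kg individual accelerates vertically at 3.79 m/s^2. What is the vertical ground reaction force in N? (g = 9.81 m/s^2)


GRF = m * (g + a)
GRF = 106 * (9.81 + 3.79)
GRF = 106 * 13.6000
GRF = 1441.6000


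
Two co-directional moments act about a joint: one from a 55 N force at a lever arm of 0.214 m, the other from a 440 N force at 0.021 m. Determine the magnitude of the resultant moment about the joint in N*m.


M = F1 * d1 + F2 * d2
M = 55 * 0.214 + 440 * 0.021
M = 11.7700 + 9.2400
M = 21.0100


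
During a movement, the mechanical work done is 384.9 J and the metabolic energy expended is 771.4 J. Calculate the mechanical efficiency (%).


eta = (W_mech / E_meta) * 100
eta = (384.9 / 771.4) * 100
ratio = 0.4990
eta = 49.8963


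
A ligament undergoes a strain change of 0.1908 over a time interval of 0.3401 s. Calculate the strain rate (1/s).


strain_rate = delta_strain / delta_t
strain_rate = 0.1908 / 0.3401
strain_rate = 0.5610


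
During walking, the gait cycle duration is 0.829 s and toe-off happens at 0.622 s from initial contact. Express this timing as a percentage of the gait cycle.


pct = (event_time / cycle_time) * 100
pct = (0.622 / 0.829) * 100
ratio = 0.7503
pct = 75.0302


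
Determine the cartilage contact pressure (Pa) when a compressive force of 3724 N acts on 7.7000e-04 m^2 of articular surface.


P = F / A
P = 3724 / 7.7000e-04
P = 4.8364e+06


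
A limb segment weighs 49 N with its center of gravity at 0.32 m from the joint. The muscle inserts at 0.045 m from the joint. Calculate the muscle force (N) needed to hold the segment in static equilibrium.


F_muscle = W * d_load / d_muscle
F_muscle = 49 * 0.32 / 0.045
Numerator = 15.6800
F_muscle = 348.4444


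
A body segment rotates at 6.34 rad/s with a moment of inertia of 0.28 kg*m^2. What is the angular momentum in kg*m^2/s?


L = I * omega
L = 0.28 * 6.34
L = 1.7752


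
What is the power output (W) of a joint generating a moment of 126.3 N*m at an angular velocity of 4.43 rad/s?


P = M * omega
P = 126.3 * 4.43
P = 559.5090


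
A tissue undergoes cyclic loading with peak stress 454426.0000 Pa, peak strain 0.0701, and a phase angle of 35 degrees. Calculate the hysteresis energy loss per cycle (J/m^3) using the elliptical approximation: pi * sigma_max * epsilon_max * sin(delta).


E_loss = pi * sigma_max * epsilon_max * sin(delta)
delta = 35 deg = 0.6109 rad
sin(delta) = 0.5736
E_loss = pi * 454426.0000 * 0.0701 * 0.5736
E_loss = 57401.3840


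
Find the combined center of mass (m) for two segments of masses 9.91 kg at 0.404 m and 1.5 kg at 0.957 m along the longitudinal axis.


COM = (m1*x1 + m2*x2) / (m1 + m2)
COM = (9.91*0.404 + 1.5*0.957) / (9.91 + 1.5)
Numerator = 5.4391
Denominator = 11.4100
COM = 0.4767


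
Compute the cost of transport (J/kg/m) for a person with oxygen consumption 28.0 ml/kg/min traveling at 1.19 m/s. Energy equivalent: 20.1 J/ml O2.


Power per kg = VO2 * 20.1 / 60
Power per kg = 28.0 * 20.1 / 60 = 9.3800 W/kg
Cost = power_per_kg / speed
Cost = 9.3800 / 1.19
Cost = 7.8824


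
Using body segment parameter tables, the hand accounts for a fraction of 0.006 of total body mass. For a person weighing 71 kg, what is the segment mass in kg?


m_segment = body_mass * fraction
m_segment = 71 * 0.006
m_segment = 0.4260


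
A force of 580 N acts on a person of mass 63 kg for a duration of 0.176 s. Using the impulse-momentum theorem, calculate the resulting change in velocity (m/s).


J = F * dt = 580 * 0.176 = 102.0800 N*s
delta_v = J / m
delta_v = 102.0800 / 63
delta_v = 1.6203


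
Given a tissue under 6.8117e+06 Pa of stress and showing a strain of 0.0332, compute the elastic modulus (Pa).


E = stress / strain
E = 6.8117e+06 / 0.0332
E = 2.0517e+08


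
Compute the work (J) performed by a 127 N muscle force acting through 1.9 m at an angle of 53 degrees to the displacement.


W = F * d * cos(theta)
theta = 53 deg = 0.9250 rad
cos(theta) = 0.6018
W = 127 * 1.9 * 0.6018
W = 145.2180


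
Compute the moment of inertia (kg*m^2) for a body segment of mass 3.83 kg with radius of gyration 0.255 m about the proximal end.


I = m * k^2
I = 3.83 * 0.255^2
k^2 = 0.0650
I = 0.2490


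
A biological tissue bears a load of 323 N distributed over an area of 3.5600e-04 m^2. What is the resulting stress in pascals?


stress = F / A
stress = 323 / 3.5600e-04
stress = 907303.3708


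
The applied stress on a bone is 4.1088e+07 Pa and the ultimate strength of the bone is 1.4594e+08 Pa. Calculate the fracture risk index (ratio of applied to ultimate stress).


FRI = applied / ultimate
FRI = 4.1088e+07 / 1.4594e+08
FRI = 0.2815


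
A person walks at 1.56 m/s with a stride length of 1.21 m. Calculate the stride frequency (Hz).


f = v / stride_length
f = 1.56 / 1.21
f = 1.2893


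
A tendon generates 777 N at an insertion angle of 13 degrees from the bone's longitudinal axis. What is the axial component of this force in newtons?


F_eff = F_tendon * cos(theta)
theta = 13 deg = 0.2269 rad
cos(theta) = 0.9744
F_eff = 777 * 0.9744
F_eff = 757.0855


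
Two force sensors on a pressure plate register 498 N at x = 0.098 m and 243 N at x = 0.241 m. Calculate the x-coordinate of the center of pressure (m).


COP_x = (F1*x1 + F2*x2) / (F1 + F2)
COP_x = (498*0.098 + 243*0.241) / (498 + 243)
Numerator = 107.3670
Denominator = 741
COP_x = 0.1449


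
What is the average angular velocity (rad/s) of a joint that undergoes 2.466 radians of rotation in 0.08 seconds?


omega = delta_theta / delta_t
omega = 2.466 / 0.08
omega = 30.8250


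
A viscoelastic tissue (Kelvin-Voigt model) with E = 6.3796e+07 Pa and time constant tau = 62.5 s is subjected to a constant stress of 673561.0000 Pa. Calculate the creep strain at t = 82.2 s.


epsilon(t) = (sigma/E) * (1 - exp(-t/tau))
sigma/E = 673561.0000 / 6.3796e+07 = 0.0106
exp(-t/tau) = exp(-82.2 / 62.5) = 0.2684
epsilon = 0.0106 * (1 - 0.2684)
epsilon = 0.0077


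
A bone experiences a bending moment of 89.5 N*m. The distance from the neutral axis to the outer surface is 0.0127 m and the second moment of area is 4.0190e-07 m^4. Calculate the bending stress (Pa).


sigma = M * c / I
sigma = 89.5 * 0.0127 / 4.0190e-07
M * c = 1.1366
sigma = 2.8282e+06


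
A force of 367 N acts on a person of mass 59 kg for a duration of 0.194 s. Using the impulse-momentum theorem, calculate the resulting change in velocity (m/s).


J = F * dt = 367 * 0.194 = 71.1980 N*s
delta_v = J / m
delta_v = 71.1980 / 59
delta_v = 1.2067


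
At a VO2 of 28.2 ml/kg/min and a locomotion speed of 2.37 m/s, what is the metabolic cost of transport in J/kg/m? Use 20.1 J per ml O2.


Power per kg = VO2 * 20.1 / 60
Power per kg = 28.2 * 20.1 / 60 = 9.4470 W/kg
Cost = power_per_kg / speed
Cost = 9.4470 / 2.37
Cost = 3.9861


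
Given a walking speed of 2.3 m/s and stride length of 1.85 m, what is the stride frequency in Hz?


f = v / stride_length
f = 2.3 / 1.85
f = 1.2432


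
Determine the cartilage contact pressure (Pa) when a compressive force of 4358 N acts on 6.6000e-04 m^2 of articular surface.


P = F / A
P = 4358 / 6.6000e-04
P = 6.6030e+06


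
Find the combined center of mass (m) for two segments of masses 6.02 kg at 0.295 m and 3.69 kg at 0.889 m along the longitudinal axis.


COM = (m1*x1 + m2*x2) / (m1 + m2)
COM = (6.02*0.295 + 3.69*0.889) / (6.02 + 3.69)
Numerator = 5.0563
Denominator = 9.7100
COM = 0.5207


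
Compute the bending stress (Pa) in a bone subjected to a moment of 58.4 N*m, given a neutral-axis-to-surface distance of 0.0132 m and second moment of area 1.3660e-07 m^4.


sigma = M * c / I
sigma = 58.4 * 0.0132 / 1.3660e-07
M * c = 0.7709
sigma = 5.6433e+06


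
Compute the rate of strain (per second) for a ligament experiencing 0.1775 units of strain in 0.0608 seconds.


strain_rate = delta_strain / delta_t
strain_rate = 0.1775 / 0.0608
strain_rate = 2.9194


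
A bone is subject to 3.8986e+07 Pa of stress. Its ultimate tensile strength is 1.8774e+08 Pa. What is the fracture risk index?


FRI = applied / ultimate
FRI = 3.8986e+07 / 1.8774e+08
FRI = 0.2077


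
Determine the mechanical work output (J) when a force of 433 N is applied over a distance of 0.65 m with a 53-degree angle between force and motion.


W = F * d * cos(theta)
theta = 53 deg = 0.9250 rad
cos(theta) = 0.6018
W = 433 * 0.65 * 0.6018
W = 169.3808


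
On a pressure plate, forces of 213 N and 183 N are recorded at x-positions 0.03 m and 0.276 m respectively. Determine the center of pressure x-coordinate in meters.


COP_x = (F1*x1 + F2*x2) / (F1 + F2)
COP_x = (213*0.03 + 183*0.276) / (213 + 183)
Numerator = 56.8980
Denominator = 396
COP_x = 0.1437
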